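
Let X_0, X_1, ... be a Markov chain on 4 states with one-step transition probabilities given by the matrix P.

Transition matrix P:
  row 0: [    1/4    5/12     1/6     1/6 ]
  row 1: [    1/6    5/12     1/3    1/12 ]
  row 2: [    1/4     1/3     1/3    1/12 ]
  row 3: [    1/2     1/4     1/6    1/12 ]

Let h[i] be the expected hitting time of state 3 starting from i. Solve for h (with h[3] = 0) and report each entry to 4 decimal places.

h = [9.0370, 9.9259, 9.8519, 0.0000]

First-step conditioning: h[3] = 0; for i ≠ 3, h[i] = 1 + Σ_k P[i][k]·h[k].
  h[0] = 1 + 1/4·h[0] + 5/12·h[1] + 1/6·h[2]
  h[1] = 1 + 1/6·h[0] + 5/12·h[1] + 1/3·h[2]
  h[2] = 1 + 1/4·h[0] + 1/3·h[1] + 1/3·h[2]
Solving the 3×3 linear system over states ≠ 3 gives exactly h = [244/27, 268/27, 266/27, 0] (h[3] = 0 is the target).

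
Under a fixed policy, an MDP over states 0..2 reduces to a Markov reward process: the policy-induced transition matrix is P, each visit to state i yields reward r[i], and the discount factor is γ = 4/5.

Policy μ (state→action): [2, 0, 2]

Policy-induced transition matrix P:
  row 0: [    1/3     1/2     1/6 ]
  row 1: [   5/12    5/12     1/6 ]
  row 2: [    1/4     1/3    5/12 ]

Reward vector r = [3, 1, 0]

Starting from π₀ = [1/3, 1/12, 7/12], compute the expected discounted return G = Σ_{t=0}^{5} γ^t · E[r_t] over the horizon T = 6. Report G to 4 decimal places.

t=0: π = [0.3333, 0.0833, 0.5833], E[r] = 1.0833, γ^t·E[r] = 1.083333, running G = 1.083333
t=1: π = [0.2917, 0.3958, 0.3125], E[r] = 1.2708, γ^t·E[r] = 1.016667, running G = 2.100000
t=2: π = [0.3403, 0.4149, 0.2448], E[r] = 1.4358, γ^t·E[r] = 0.918889, running G = 3.018889
t=3: π = [0.3475, 0.4246, 0.2279], E[r] = 1.4672, γ^t·E[r] = 0.751185, running G = 3.770074
t=4: π = [0.3497, 0.4266, 0.2236], E[r] = 1.4758, γ^t·E[r] = 0.604499, running G = 4.374573
t=5: π = [0.3503, 0.4272, 0.2226], E[r] = 1.4779, γ^t·E[r] = 0.484287, running G = 4.858860

G = 4.8589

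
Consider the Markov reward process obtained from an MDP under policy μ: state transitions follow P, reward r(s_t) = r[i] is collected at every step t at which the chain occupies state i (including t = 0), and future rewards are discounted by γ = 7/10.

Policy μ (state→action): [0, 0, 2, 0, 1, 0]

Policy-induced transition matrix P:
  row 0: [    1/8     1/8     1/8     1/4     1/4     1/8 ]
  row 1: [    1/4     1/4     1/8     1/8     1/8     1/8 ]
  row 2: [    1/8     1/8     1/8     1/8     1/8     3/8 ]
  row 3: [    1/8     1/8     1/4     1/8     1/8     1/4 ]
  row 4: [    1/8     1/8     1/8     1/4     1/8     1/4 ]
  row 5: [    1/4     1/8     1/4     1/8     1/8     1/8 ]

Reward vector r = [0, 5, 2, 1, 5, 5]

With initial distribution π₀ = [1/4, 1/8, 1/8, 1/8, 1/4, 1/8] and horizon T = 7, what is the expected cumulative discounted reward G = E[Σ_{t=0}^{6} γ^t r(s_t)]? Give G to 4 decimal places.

t=0: π = [0.2500, 0.1250, 0.1250, 0.1250, 0.2500, 0.1250], E[r] = 2.8750, γ^t·E[r] = 2.875000, running G = 2.875000
t=1: π = [0.1563, 0.1406, 0.1563, 0.1875, 0.1563, 0.2031], E[r] = 3.0000, γ^t·E[r] = 2.100000, running G = 4.975000
t=2: π = [0.1680, 0.1426, 0.1738, 0.1641, 0.1445, 0.2070], E[r] = 2.9824, γ^t·E[r] = 1.461387, running G = 6.436387
t=3: π = [0.1687, 0.1428, 0.1714, 0.1641, 0.1460, 0.2070], E[r] = 2.9861, γ^t·E[r] = 1.024227, running G = 7.460614
t=4: π = [0.1687, 0.1429, 0.1714, 0.1643, 0.1461, 0.2066], E[r] = 2.9848, γ^t·E[r] = 0.716658, running G = 8.177272
t=5: π = [0.1687, 0.1429, 0.1714, 0.1644, 0.1461, 0.2066], E[r] = 2.9851, γ^t·E[r] = 0.501702, running G = 8.678974
t=6: π = [0.1687, 0.1429, 0.1714, 0.1643, 0.1461, 0.2066], E[r] = 2.9850, γ^t·E[r] = 0.351188, running G = 9.030161

G = 9.0302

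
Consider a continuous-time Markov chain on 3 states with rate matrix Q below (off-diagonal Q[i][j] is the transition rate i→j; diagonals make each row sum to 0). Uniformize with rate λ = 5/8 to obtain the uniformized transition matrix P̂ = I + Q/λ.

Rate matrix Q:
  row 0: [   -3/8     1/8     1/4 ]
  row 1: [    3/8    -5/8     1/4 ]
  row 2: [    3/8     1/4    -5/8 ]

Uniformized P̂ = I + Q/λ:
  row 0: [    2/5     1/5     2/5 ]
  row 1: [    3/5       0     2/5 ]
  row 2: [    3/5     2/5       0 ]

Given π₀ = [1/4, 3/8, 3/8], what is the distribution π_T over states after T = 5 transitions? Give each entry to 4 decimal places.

π = [0.5001, 0.2151, 0.2848]

t=0: π = [0.2500, 0.3750, 0.3750]
t=1: π = [0.5500, 0.2000, 0.2500]
t=2: π = [0.4900, 0.2100, 0.3000]
t=3: π = [0.5020, 0.2180, 0.2800]
t=4: π = [0.4996, 0.2124, 0.2880]
t=5: π = [0.5001, 0.2151, 0.2848]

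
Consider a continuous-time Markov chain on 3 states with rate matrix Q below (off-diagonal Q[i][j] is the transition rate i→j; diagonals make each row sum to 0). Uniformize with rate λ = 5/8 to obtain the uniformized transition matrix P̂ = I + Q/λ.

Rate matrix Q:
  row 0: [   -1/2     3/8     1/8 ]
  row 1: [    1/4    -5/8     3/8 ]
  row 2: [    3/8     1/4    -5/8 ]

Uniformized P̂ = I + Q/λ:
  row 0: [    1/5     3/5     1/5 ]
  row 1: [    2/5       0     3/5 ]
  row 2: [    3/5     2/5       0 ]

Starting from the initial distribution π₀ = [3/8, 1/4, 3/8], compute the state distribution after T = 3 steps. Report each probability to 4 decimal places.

π = [0.3880, 0.3410, 0.2710]

t=0: π = [0.3750, 0.2500, 0.3750]
t=1: π = [0.4000, 0.3750, 0.2250]
t=2: π = [0.3650, 0.3300, 0.3050]
t=3: π = [0.3880, 0.3410, 0.2710]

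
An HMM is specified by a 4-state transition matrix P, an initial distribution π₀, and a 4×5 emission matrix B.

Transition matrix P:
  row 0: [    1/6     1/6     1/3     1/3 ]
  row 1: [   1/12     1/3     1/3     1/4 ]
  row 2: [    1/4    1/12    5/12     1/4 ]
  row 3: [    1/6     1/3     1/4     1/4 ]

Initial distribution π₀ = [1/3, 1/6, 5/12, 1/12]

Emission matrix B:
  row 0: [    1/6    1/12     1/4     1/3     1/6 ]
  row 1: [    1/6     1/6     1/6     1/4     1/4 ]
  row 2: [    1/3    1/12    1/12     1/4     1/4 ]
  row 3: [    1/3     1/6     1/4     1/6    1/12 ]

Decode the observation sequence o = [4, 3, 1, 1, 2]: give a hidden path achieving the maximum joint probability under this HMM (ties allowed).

path = [2, 0, 3, 1, 3]

t=0: δ = [5.556e-02, 4.167e-02, 1.042e-01, 6.944e-03]  (obs o_0=4)
t=1: δ = [8.681e-03, 3.472e-03, 1.085e-02, 4.340e-03]  ψ = [2, 1, 2, 2]  (obs o_1=3)
t=2: δ = [2.261e-04, 2.411e-04, 3.768e-04, 4.823e-04]  ψ = [2, 0, 2, 0]  (obs o_2=1)
t=3: δ = [7.849e-06, 2.679e-05, 1.308e-05, 2.009e-05]  ψ = [2, 3, 2, 3]  (obs o_3=1)
t=4: δ = [8.372e-07, 1.488e-06, 7.442e-07, 1.674e-06]  ψ = [3, 1, 1, 1]  (obs o_4=2)
backtrack: best end state = 3; path = [2, 0, 3, 1, 3]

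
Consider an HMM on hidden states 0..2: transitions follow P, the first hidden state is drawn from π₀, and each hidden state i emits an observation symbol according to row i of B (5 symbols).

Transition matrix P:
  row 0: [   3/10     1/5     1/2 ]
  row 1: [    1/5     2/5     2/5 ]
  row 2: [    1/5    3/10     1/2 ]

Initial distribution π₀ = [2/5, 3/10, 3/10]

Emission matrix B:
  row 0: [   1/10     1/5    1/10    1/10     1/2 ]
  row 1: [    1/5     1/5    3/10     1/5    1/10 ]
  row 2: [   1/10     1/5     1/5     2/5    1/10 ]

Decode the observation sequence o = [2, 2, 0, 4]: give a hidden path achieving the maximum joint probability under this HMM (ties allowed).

path = [1, 1, 1, 0]

t=0: δ = [4.000e-02, 9.000e-02, 6.000e-02]  (obs o_0=2)
t=1: δ = [1.800e-03, 1.080e-02, 7.200e-03]  ψ = [1, 1, 1]  (obs o_1=2)
t=2: δ = [2.160e-04, 8.640e-04, 4.320e-04]  ψ = [1, 1, 1]  (obs o_2=0)
t=3: δ = [8.640e-05, 3.456e-05, 3.456e-05]  ψ = [1, 1, 1]  (obs o_3=4)
backtrack: best end state = 0; path = [1, 1, 1, 0]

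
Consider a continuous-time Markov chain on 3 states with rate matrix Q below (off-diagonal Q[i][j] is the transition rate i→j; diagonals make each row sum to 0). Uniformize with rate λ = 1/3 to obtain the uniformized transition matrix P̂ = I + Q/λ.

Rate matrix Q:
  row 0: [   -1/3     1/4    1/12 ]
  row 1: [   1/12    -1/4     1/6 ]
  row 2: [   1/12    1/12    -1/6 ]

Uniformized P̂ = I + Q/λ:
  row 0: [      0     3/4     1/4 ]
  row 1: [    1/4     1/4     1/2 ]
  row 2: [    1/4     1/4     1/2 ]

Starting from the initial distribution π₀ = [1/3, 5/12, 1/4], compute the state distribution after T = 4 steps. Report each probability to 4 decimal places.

π = [0.2005, 0.3490, 0.4505]

t=0: π = [0.3333, 0.4167, 0.2500]
t=1: π = [0.1667, 0.4167, 0.4167]
t=2: π = [0.2083, 0.3333, 0.4583]
t=3: π = [0.1979, 0.3542, 0.4479]
t=4: π = [0.2005, 0.3490, 0.4505]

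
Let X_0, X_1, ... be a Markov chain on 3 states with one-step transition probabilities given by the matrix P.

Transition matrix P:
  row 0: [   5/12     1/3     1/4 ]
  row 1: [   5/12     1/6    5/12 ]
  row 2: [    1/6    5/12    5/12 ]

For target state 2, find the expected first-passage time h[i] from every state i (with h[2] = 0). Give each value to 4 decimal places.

h = [3.3600, 2.8800, 0.0000]

First-step conditioning: h[2] = 0; for i ≠ 2, h[i] = 1 + Σ_k P[i][k]·h[k].
  h[0] = 1 + 5/12·h[0] + 1/3·h[1]
  h[1] = 1 + 5/12·h[0] + 1/6·h[1]
Solving the 2×2 linear system over states ≠ 2 gives exactly h = [84/25, 72/25, 0] (h[2] = 0 is the target).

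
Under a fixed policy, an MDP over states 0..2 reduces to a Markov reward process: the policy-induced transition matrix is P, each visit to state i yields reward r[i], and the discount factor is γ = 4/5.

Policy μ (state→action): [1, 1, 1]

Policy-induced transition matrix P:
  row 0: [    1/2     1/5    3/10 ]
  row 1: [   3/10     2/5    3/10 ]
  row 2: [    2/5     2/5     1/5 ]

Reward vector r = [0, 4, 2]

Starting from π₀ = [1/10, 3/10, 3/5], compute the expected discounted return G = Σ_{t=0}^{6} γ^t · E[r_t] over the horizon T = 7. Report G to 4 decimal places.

t=0: π = [0.1000, 0.3000, 0.6000], E[r] = 2.4000, γ^t·E[r] = 2.400000, running G = 2.400000
t=1: π = [0.3800, 0.3800, 0.2400], E[r] = 2.0000, γ^t·E[r] = 1.600000, running G = 4.000000
t=2: π = [0.4000, 0.3240, 0.2760], E[r] = 1.8480, γ^t·E[r] = 1.182720, running G = 5.182720
t=3: π = [0.4076, 0.3200, 0.2724], E[r] = 1.8248, γ^t·E[r] = 0.934298, running G = 6.117018
t=4: π = [0.4088, 0.3185, 0.2728], E[r] = 1.8194, γ^t·E[r] = 0.745243, running G = 6.862260
t=5: π = [0.4090, 0.3182, 0.2727], E[r] = 1.8184, γ^t·E[r] = 0.595866, running G = 7.458127
t=6: π = [0.4091, 0.3182, 0.2727], E[r] = 1.8182, γ^t·E[r] = 0.476639, running G = 7.934765

G = 7.9348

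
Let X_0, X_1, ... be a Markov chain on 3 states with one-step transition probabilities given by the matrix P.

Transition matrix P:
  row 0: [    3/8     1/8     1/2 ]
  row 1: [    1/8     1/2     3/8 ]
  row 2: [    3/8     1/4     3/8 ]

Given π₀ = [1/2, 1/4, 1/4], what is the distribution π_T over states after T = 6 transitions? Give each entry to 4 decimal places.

t=0: π = [0.5000, 0.2500, 0.2500]
t=1: π = [0.3125, 0.2500, 0.4375]
t=2: π = [0.3125, 0.2734, 0.4141]
t=3: π = [0.3066, 0.2793, 0.4141]
t=4: π = [0.3052, 0.2815, 0.4133]
t=5: π = [0.3046, 0.2822, 0.4131]
t=6: π = [0.3044, 0.2825, 0.4131]

π = [0.3044, 0.2825, 0.4131]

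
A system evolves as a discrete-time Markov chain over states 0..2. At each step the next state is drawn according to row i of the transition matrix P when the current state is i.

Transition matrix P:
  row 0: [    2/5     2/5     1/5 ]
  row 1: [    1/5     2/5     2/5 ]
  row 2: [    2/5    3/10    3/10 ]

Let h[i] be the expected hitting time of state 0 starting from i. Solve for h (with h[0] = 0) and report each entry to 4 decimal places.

First-step conditioning: h[0] = 0; for i ≠ 0, h[i] = 1 + Σ_k P[i][k]·h[k].
  h[1] = 1 + 2/5·h[1] + 2/5·h[2]
  h[2] = 1 + 3/10·h[1] + 3/10·h[2]
Solving the 2×2 linear system over states ≠ 0 gives exactly h = [0, 11/3, 3] (h[0] = 0 is the target).

h = [0.0000, 3.6667, 3.0000]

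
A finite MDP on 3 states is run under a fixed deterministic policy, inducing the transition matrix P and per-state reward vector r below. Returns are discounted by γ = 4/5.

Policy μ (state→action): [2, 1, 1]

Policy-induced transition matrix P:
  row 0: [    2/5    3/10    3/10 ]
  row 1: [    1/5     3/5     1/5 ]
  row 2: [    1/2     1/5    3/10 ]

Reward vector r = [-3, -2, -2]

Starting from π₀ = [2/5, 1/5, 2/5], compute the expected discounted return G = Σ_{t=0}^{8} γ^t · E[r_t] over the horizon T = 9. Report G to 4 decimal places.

t=0: π = [0.4000, 0.2000, 0.4000], E[r] = -2.4000, γ^t·E[r] = -2.400000, running G = -2.400000
t=1: π = [0.4000, 0.3200, 0.2800], E[r] = -2.4000, γ^t·E[r] = -1.920000, running G = -4.320000
t=2: π = [0.3640, 0.3680, 0.2680], E[r] = -2.3640, γ^t·E[r] = -1.512960, running G = -5.832960
t=3: π = [0.3532, 0.3836, 0.2632], E[r] = -2.3532, γ^t·E[r] = -1.204838, running G = -7.037798
t=4: π = [0.3496, 0.3888, 0.2616], E[r] = -2.3496, γ^t·E[r] = -0.962396, running G = -8.000195
t=5: π = [0.3484, 0.3905, 0.2611], E[r] = -2.3484, γ^t·E[r] = -0.769528, running G = -8.769722
t=6: π = [0.3480, 0.3910, 0.2610], E[r] = -2.3480, γ^t·E[r] = -0.615519, running G = -9.385241
t=7: π = [0.3479, 0.3912, 0.2609], E[r] = -2.3479, γ^t·E[r] = -0.492388, running G = -9.877630
t=8: π = [0.3478, 0.3913, 0.2609], E[r] = -2.3478, γ^t·E[r] = -0.393903, running G = -10.271533

G = -10.2715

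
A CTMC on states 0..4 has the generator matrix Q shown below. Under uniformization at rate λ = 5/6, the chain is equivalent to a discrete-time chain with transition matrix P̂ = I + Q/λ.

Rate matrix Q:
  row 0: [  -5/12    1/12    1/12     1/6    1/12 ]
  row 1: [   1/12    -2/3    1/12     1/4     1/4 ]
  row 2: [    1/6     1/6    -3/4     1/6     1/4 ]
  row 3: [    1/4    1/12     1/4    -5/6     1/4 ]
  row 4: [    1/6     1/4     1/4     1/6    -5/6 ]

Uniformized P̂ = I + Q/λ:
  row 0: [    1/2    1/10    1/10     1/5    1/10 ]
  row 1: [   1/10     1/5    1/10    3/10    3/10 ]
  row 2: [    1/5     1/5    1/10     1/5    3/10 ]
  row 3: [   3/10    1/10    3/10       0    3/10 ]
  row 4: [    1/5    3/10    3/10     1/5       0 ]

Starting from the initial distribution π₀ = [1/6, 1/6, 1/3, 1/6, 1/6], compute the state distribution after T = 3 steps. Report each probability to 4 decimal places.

t=0: π = [0.1667, 0.1667, 0.3333, 0.1667, 0.1667]
t=1: π = [0.2500, 0.1833, 0.1667, 0.1833, 0.2167]
t=2: π = [0.2750, 0.1783, 0.1800, 0.1817, 0.1850]
t=3: π = [0.2828, 0.1728, 0.1733, 0.1815, 0.1895]

π = [0.2828, 0.1728, 0.1733, 0.1815, 0.1895]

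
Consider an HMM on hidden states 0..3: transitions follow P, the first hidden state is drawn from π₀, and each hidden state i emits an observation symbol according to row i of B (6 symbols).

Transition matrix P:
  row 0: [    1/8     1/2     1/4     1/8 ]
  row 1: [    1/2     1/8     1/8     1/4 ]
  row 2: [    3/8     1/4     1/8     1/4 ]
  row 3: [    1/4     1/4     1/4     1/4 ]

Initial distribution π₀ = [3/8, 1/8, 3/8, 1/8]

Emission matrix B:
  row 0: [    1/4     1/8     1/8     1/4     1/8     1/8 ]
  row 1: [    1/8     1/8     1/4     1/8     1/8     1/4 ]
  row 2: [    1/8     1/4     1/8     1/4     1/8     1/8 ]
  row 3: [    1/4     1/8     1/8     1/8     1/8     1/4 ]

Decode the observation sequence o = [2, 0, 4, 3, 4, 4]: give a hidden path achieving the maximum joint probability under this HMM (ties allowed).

path = [2, 0, 1, 0, 1, 0]

t=0: δ = [4.688e-02, 3.125e-02, 4.688e-02, 1.562e-02]  (obs o_0=2)
t=1: δ = [4.395e-03, 2.930e-03, 1.465e-03, 2.930e-03]  ψ = [2, 0, 0, 2]  (obs o_1=0)
t=2: δ = [1.831e-04, 2.747e-04, 1.373e-04, 9.155e-05]  ψ = [1, 0, 0, 1]  (obs o_2=4)
t=3: δ = [3.433e-05, 1.144e-05, 1.144e-05, 8.583e-06]  ψ = [1, 0, 0, 1]  (obs o_3=3)
t=4: δ = [7.153e-07, 2.146e-06, 1.073e-06, 5.364e-07]  ψ = [1, 0, 0, 0]  (obs o_4=4)
t=5: δ = [1.341e-07, 4.470e-08, 3.353e-08, 6.706e-08]  ψ = [1, 0, 1, 1]  (obs o_5=4)
backtrack: best end state = 0; path = [2, 0, 1, 0, 1, 0]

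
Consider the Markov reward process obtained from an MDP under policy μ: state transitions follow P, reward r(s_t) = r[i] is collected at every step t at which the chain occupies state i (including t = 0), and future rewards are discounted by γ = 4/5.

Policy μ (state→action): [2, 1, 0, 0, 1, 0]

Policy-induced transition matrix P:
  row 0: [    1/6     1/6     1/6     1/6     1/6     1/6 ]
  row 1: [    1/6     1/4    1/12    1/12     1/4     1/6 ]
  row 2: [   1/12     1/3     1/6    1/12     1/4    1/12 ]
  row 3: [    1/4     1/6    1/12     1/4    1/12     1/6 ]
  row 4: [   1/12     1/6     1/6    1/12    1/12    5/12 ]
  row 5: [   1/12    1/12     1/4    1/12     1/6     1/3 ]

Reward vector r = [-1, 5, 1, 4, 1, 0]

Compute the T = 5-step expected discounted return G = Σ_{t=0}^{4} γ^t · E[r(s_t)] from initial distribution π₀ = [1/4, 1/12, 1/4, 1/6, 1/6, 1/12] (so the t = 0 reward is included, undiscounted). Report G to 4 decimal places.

t=0: π = [0.2500, 0.0833, 0.2500, 0.1667, 0.1667, 0.0833], E[r] = 1.2500, γ^t·E[r] = 1.250000, running G = 1.250000
t=1: π = [0.1389, 0.2083, 0.1528, 0.1319, 0.1667, 0.2014], E[r] = 1.7500, γ^t·E[r] = 1.400000, running G = 2.650000
t=2: π = [0.1343, 0.1927, 0.1551, 0.1169, 0.1719, 0.2292], E[r] = 1.6238, γ^t·E[r] = 1.039259, running G = 3.689259
t=3: π = [0.1301, 0.1895, 0.1600, 0.1140, 0.1716, 0.2349], E[r] = 1.6049, γ^t·E[r] = 0.821704, running G = 4.510963
t=4: π = [0.1290, 0.1895, 0.1610, 0.1132, 0.1720, 0.2354], E[r] = 1.6044, γ^t·E[r] = 0.657152, running G = 5.168115

G = 5.1681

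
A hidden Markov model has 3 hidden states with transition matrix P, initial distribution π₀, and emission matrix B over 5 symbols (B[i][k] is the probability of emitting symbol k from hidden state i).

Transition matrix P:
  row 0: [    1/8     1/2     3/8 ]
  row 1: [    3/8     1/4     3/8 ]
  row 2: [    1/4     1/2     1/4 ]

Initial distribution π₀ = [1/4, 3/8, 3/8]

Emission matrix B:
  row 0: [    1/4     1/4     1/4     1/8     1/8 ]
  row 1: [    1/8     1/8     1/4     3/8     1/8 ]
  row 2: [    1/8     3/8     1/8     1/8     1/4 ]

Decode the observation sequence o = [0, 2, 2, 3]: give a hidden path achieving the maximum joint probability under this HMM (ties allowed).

t=0: δ = [6.250e-02, 4.688e-02, 4.688e-02]  (obs o_0=0)
t=1: δ = [4.395e-03, 7.812e-03, 2.930e-03]  ψ = [1, 0, 0]  (obs o_1=2)
t=2: δ = [7.324e-04, 5.493e-04, 3.662e-04]  ψ = [1, 0, 1]  (obs o_2=2)
t=3: δ = [2.575e-05, 1.373e-04, 3.433e-05]  ψ = [1, 0, 0]  (obs o_3=3)
backtrack: best end state = 1; path = [0, 1, 0, 1]

path = [0, 1, 0, 1]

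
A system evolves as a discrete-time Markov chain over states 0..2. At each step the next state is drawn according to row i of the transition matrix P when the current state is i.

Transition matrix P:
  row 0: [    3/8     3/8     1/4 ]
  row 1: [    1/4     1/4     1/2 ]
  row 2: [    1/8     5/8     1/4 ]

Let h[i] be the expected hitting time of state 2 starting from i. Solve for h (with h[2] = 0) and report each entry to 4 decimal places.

h = [3.0000, 2.3333, 0.0000]

First-step conditioning: h[2] = 0; for i ≠ 2, h[i] = 1 + Σ_k P[i][k]·h[k].
  h[0] = 1 + 3/8·h[0] + 3/8·h[1]
  h[1] = 1 + 1/4·h[0] + 1/4·h[1]
Solving the 2×2 linear system over states ≠ 2 gives exactly h = [3, 7/3, 0] (h[2] = 0 is the target).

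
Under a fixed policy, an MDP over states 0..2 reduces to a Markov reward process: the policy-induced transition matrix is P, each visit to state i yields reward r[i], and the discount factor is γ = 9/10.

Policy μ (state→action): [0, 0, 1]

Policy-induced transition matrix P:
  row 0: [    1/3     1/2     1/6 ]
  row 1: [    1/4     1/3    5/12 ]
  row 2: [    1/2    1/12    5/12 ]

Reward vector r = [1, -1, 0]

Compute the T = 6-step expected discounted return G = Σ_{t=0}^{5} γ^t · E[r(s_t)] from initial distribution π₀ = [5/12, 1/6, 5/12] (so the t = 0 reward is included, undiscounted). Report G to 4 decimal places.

G = 0.4601

t=0: π = [0.4167, 0.1667, 0.4167], E[r] = 0.2500, γ^t·E[r] = 0.250000, running G = 0.250000
t=1: π = [0.3889, 0.2986, 0.3125], E[r] = 0.0903, γ^t·E[r] = 0.081250, running G = 0.331250
t=2: π = [0.3605, 0.3200, 0.3194], E[r] = 0.0405, γ^t·E[r] = 0.032813, running G = 0.364063
t=3: π = [0.3599, 0.3136, 0.3265], E[r] = 0.0463, γ^t·E[r] = 0.033785, running G = 0.397848
t=4: π = [0.3616, 0.3117, 0.3267], E[r] = 0.0499, γ^t·E[r] = 0.032767, running G = 0.430614
t=5: π = [0.3618, 0.3119, 0.3263], E[r] = 0.0499, γ^t·E[r] = 0.029451, running G = 0.460066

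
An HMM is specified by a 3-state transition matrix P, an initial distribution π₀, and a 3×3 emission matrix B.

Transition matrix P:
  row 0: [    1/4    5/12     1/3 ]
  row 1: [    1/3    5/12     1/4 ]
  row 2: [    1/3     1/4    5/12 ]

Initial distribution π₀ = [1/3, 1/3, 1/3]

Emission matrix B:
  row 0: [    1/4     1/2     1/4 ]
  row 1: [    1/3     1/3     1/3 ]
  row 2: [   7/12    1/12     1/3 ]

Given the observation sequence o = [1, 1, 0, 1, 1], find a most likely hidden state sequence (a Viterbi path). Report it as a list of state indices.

t=0: δ = [1.667e-01, 1.111e-01, 2.778e-02]  (obs o_0=1)
t=1: δ = [2.083e-02, 2.315e-02, 4.630e-03]  ψ = [0, 0, 0]  (obs o_1=1)
t=2: δ = [1.929e-03, 3.215e-03, 4.051e-03]  ψ = [1, 1, 0]  (obs o_2=0)
t=3: δ = [6.752e-04, 4.465e-04, 1.407e-04]  ψ = [2, 1, 2]  (obs o_3=1)
t=4: δ = [8.439e-05, 9.377e-05, 1.875e-05]  ψ = [0, 0, 0]  (obs o_4=1)
backtrack: best end state = 1; path = [0, 0, 2, 0, 1]

path = [0, 0, 2, 0, 1]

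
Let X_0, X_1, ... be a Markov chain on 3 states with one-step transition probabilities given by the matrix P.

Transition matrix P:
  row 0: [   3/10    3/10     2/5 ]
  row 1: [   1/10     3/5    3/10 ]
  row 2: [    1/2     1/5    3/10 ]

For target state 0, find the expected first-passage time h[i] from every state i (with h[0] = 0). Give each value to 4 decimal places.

First-step conditioning: h[0] = 0; for i ≠ 0, h[i] = 1 + Σ_k P[i][k]·h[k].
  h[1] = 1 + 3/5·h[1] + 3/10·h[2]
  h[2] = 1 + 1/5·h[1] + 3/10·h[2]
Solving the 2×2 linear system over states ≠ 0 gives exactly h = [0, 50/11, 30/11] (h[0] = 0 is the target).

h = [0.0000, 4.5455, 2.7273]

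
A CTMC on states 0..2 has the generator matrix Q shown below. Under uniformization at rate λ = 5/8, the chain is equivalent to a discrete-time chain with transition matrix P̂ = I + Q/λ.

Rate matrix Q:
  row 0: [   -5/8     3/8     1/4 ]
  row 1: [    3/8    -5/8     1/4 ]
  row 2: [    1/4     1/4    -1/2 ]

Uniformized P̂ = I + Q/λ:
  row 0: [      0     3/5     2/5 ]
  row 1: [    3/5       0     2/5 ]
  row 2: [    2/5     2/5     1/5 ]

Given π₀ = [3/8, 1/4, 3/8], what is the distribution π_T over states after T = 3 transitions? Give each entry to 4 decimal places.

π = [0.3200, 0.3470, 0.3330]

t=0: π = [0.3750, 0.2500, 0.3750]
t=1: π = [0.3000, 0.3750, 0.3250]
t=2: π = [0.3550, 0.3100, 0.3350]
t=3: π = [0.3200, 0.3470, 0.3330]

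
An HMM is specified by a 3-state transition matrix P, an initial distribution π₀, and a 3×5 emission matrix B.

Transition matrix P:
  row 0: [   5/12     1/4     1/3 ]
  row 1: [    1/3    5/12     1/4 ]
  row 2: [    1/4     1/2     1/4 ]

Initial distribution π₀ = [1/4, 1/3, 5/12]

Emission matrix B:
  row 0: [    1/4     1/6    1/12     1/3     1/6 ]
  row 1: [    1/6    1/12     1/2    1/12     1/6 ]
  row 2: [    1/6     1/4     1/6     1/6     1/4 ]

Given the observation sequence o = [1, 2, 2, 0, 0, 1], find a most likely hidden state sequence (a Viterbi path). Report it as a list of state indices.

path = [2, 1, 1, 0, 0, 2]

t=0: δ = [4.167e-02, 2.778e-02, 1.042e-01]  (obs o_0=1)
t=1: δ = [2.170e-03, 2.604e-02, 4.340e-03]  ψ = [2, 2, 2]  (obs o_1=2)
t=2: δ = [7.234e-04, 5.425e-03, 1.085e-03]  ψ = [1, 1, 1]  (obs o_2=2)
t=3: δ = [4.521e-04, 3.768e-04, 2.261e-04]  ψ = [1, 1, 1]  (obs o_3=0)
t=4: δ = [4.710e-05, 2.616e-05, 2.512e-05]  ψ = [0, 1, 0]  (obs o_4=0)
t=5: δ = [3.270e-06, 1.047e-06, 3.925e-06]  ψ = [0, 2, 0]  (obs o_5=1)
backtrack: best end state = 2; path = [2, 1, 1, 0, 0, 2]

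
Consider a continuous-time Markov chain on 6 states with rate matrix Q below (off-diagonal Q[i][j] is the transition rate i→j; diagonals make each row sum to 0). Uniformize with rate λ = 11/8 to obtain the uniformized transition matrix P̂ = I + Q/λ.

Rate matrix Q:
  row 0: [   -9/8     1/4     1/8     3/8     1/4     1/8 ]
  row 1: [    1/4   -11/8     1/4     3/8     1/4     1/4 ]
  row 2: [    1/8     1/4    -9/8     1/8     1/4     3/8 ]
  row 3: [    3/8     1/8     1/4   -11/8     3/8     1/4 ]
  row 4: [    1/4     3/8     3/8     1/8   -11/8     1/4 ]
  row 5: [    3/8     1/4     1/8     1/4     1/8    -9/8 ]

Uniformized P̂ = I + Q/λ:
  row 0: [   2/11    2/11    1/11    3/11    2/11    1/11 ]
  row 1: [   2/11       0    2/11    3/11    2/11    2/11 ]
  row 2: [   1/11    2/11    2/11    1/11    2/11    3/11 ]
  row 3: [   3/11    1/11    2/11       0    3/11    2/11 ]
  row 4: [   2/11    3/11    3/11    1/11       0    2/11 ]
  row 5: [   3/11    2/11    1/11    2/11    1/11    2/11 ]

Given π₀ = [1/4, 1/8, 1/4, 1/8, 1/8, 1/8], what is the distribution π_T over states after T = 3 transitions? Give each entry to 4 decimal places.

π = [0.1974, 0.1536, 0.1612, 0.1570, 0.1521, 0.1786]

t=0: π = [0.2500, 0.1250, 0.2500, 0.1250, 0.1250, 0.1250]
t=1: π = [0.1818, 0.1591, 0.1591, 0.1591, 0.1591, 0.1818]
t=2: π = [0.1983, 0.1529, 0.1632, 0.1550, 0.1508, 0.1798]
t=3: π = [0.1974, 0.1536, 0.1612, 0.1570, 0.1521, 0.1786]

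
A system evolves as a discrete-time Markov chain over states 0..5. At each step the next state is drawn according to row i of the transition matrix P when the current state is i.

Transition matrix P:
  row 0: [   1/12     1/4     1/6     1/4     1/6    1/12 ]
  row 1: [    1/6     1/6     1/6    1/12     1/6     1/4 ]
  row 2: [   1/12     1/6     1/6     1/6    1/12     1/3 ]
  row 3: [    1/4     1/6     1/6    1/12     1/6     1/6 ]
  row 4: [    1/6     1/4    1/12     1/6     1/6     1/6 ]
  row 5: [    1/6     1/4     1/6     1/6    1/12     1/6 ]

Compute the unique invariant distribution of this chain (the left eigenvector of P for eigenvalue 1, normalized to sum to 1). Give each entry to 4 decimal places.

π = [0.1534, 0.2073, 0.1552, 0.1497, 0.1373, 0.1970]

Balance equations π_j = Σ_i π_i·P[i][j]:
  π_0 = 1/12·π_0 + 1/6·π_1 + 1/12·π_2 + 1/4·π_3 + 1/6·π_4 + 1/6·π_5
  π_1 = 1/4·π_0 + 1/6·π_1 + 1/6·π_2 + 1/6·π_3 + 1/4·π_4 + 1/4·π_5
  π_2 = 1/6·π_0 + 1/6·π_1 + 1/6·π_2 + 1/6·π_3 + 1/12·π_4 + 1/6·π_5
  π_3 = 1/4·π_0 + 1/12·π_1 + 1/6·π_2 + 1/12·π_3 + 1/6·π_4 + 1/6·π_5
  π_4 = 1/6·π_0 + 1/6·π_1 + 1/12·π_2 + 1/6·π_3 + 1/6·π_4 + 1/12·π_5
  normalize: π_0 + π_1 + π_2 + π_3 + π_4 + π_5 = 1
Solving the linear system gives exactly π = [43915/286238, 59341/286238, 44431/286238, 25/167, 19652/143119, 56397/286238].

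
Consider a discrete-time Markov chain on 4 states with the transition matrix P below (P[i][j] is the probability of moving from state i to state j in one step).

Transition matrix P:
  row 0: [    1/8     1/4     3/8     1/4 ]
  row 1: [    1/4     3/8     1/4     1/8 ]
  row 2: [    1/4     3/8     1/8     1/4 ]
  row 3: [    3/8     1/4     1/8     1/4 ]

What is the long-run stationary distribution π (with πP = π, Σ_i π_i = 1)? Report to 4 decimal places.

π = [0.2456, 0.3180, 0.2261, 0.2102]

Balance equations π_j = Σ_i π_i·P[i][j]:
  π_0 = 1/8·π_0 + 1/4·π_1 + 1/4·π_2 + 3/8·π_3
  π_1 = 1/4·π_0 + 3/8·π_1 + 3/8·π_2 + 1/4·π_3
  π_2 = 3/8·π_0 + 1/4·π_1 + 1/8·π_2 + 1/8·π_3
  normalize: π_0 + π_1 + π_2 + π_3 = 1
Solving the linear system gives exactly π = [139/566, 90/283, 64/283, 119/566].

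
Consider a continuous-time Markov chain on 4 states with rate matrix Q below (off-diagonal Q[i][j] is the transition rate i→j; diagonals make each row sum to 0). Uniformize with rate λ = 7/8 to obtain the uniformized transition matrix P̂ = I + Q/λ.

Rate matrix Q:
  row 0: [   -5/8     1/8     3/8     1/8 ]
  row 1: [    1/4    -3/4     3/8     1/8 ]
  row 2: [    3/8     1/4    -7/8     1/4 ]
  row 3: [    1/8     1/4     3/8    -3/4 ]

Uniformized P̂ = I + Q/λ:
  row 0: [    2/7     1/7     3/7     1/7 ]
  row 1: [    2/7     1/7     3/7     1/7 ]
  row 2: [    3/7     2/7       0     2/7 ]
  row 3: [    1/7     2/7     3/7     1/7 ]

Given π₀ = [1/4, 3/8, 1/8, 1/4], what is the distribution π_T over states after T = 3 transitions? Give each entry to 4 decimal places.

t=0: π = [0.2500, 0.3750, 0.1250, 0.2500]
t=1: π = [0.2679, 0.1964, 0.3750, 0.1607]
t=2: π = [0.3163, 0.2194, 0.2679, 0.1964]
t=3: π = [0.2959, 0.2092, 0.3138, 0.1811]

π = [0.2959, 0.2092, 0.3138, 0.1811]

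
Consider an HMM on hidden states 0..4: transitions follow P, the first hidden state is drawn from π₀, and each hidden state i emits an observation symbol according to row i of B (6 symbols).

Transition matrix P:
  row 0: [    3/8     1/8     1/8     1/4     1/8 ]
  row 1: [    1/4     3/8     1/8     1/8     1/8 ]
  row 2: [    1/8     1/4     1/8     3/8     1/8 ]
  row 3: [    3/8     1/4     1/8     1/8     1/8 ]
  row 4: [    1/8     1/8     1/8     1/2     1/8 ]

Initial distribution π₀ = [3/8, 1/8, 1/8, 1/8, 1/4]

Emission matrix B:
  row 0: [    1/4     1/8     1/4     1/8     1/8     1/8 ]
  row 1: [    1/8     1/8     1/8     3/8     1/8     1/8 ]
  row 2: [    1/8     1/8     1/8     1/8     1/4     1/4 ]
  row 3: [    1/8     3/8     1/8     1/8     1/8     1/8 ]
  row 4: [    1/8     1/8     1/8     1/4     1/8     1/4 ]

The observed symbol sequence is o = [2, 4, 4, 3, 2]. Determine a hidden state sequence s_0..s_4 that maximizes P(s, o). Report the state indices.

t=0: δ = [9.375e-02, 1.562e-02, 1.562e-02, 1.562e-02, 3.125e-02]  (obs o_0=2)
t=1: δ = [4.395e-03, 1.465e-03, 2.930e-03, 2.930e-03, 1.465e-03]  ψ = [0, 0, 0, 0, 0]  (obs o_1=4)
t=2: δ = [2.060e-04, 9.155e-05, 1.373e-04, 1.373e-04, 6.866e-05]  ψ = [0, 2, 0, 0, 0]  (obs o_2=4)
t=3: δ = [9.656e-06, 1.287e-05, 3.219e-06, 6.437e-06, 6.437e-06]  ψ = [0, 1, 0, 0, 0]  (obs o_3=3)
t=4: δ = [9.052e-07, 6.035e-07, 2.012e-07, 4.023e-07, 2.012e-07]  ψ = [0, 1, 1, 4, 1]  (obs o_4=2)
backtrack: best end state = 0; path = [0, 0, 0, 0, 0]

path = [0, 0, 0, 0, 0]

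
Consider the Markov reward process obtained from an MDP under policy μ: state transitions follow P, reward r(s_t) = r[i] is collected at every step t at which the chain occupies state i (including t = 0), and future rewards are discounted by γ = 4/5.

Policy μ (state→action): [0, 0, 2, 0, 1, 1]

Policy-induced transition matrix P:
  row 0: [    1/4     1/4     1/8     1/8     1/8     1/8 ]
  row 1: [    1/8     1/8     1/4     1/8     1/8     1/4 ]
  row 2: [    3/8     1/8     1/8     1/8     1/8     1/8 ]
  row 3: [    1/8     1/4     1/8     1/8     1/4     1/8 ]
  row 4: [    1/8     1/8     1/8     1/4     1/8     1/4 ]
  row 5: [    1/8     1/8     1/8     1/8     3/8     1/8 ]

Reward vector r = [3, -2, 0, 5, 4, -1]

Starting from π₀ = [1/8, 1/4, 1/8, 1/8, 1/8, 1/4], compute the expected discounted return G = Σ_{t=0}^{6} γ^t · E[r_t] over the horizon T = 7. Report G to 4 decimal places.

G = 5.3025

t=0: π = [0.1250, 0.2500, 0.1250, 0.1250, 0.1250, 0.2500], E[r] = 0.7500, γ^t·E[r] = 0.750000, running G = 0.750000
t=1: π = [0.1719, 0.1563, 0.1563, 0.1406, 0.2031, 0.1719], E[r] = 1.5469, γ^t·E[r] = 1.237500, running G = 1.987500
t=2: π = [0.1855, 0.1641, 0.1445, 0.1504, 0.1855, 0.1699], E[r] = 1.5527, γ^t·E[r] = 0.993750, running G = 2.981250
t=3: π = [0.1843, 0.1670, 0.1455, 0.1482, 0.1863, 0.1687], E[r] = 1.5364, γ^t·E[r] = 0.786625, running G = 3.767875
t=4: π = [0.1844, 0.1666, 0.1459, 0.1483, 0.1857, 0.1692], E[r] = 1.5352, γ^t·E[r] = 0.628813, running G = 4.396688
t=5: π = [0.1845, 0.1666, 0.1458, 0.1482, 0.1858, 0.1690], E[r] = 1.5357, γ^t·E[r] = 0.503224, running G = 4.899911
t=6: π = [0.1845, 0.1666, 0.1458, 0.1482, 0.1858, 0.1691], E[r] = 1.5356, γ^t·E[r] = 0.402550, running G = 5.302461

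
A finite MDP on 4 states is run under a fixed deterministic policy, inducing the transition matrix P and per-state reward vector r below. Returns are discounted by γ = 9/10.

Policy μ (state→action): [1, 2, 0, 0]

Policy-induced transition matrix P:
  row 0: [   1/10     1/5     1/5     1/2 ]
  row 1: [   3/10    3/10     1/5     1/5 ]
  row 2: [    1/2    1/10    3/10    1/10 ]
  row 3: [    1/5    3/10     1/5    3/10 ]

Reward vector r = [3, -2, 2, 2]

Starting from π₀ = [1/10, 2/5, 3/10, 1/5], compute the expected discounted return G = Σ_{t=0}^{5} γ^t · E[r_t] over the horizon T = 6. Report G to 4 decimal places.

G = 5.5306

t=0: π = [0.1000, 0.4000, 0.3000, 0.2000], E[r] = 0.5000, γ^t·E[r] = 0.500000, running G = 0.500000
t=1: π = [0.3200, 0.2300, 0.2300, 0.2200], E[r] = 1.4000, γ^t·E[r] = 1.260000, running G = 1.760000
t=2: π = [0.2600, 0.2220, 0.2230, 0.2950], E[r] = 1.3720, γ^t·E[r] = 1.111320, running G = 2.871320
t=3: π = [0.2631, 0.2294, 0.2223, 0.2852], E[r] = 1.3455, γ^t·E[r] = 0.980870, running G = 3.852190
t=4: π = [0.2633, 0.2292, 0.2222, 0.2852], E[r] = 1.3464, γ^t·E[r] = 0.883373, running G = 4.735563
t=5: π = [0.2633, 0.2292, 0.2222, 0.2853], E[r] = 1.3464, γ^t·E[r] = 0.795019, running G = 5.530582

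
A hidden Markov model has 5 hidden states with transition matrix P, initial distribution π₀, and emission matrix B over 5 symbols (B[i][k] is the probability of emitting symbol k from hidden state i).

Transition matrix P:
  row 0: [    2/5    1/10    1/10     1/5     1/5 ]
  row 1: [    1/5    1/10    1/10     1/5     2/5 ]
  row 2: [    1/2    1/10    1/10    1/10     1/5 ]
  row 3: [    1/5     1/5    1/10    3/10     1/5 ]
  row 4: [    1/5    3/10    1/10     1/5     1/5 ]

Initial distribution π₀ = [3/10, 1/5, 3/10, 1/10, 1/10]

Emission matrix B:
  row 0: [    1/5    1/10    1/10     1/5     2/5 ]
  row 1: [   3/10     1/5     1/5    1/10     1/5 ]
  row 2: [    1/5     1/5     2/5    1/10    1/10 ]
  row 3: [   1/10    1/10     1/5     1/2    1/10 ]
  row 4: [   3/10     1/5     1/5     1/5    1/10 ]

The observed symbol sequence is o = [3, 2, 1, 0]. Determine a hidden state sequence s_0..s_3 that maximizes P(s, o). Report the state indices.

path = [0, 4, 1, 4]

t=0: δ = [6.000e-02, 2.000e-02, 3.000e-02, 5.000e-02, 2.000e-02]  (obs o_0=3)
t=1: δ = [2.400e-03, 2.000e-03, 2.400e-03, 3.000e-03, 2.400e-03]  ψ = [0, 3, 0, 3, 0]  (obs o_1=2)
t=2: δ = [1.200e-04, 1.440e-04, 6.000e-05, 9.000e-05, 1.600e-04]  ψ = [2, 4, 3, 3, 1]  (obs o_2=1)
t=3: δ = [9.600e-06, 1.440e-05, 3.200e-06, 3.200e-06, 1.728e-05]  ψ = [0, 4, 4, 4, 1]  (obs o_3=0)
backtrack: best end state = 4; path = [0, 4, 1, 4]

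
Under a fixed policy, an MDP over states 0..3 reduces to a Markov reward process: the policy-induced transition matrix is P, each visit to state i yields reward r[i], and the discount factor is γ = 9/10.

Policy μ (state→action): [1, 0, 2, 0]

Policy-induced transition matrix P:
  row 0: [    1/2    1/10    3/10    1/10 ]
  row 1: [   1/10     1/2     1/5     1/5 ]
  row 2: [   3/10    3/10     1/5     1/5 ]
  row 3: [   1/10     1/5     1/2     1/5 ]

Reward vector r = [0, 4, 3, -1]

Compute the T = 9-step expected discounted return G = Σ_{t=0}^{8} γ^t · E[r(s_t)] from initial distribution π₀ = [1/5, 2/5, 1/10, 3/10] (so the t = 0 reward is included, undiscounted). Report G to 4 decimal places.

t=0: π = [0.2000, 0.4000, 0.1000, 0.3000], E[r] = 1.6000, γ^t·E[r] = 1.600000, running G = 1.600000
t=1: π = [0.2000, 0.3100, 0.3100, 0.1800], E[r] = 1.9900, γ^t·E[r] = 1.791000, running G = 3.391000
t=2: π = [0.2420, 0.3040, 0.2740, 0.1800], E[r] = 1.8580, γ^t·E[r] = 1.504980, running G = 4.895980
t=3: π = [0.2516, 0.2944, 0.2782, 0.1758], E[r] = 1.8364, γ^t·E[r] = 1.338736, running G = 6.234716
t=4: π = [0.2563, 0.2910, 0.2779, 0.1748], E[r] = 1.8228, γ^t·E[r] = 1.195926, running G = 7.430642
t=5: π = [0.2581, 0.2895, 0.2781, 0.1744], E[r] = 1.8177, γ^t·E[r] = 1.073329, running G = 8.503971
t=6: π = [0.2589, 0.2888, 0.2781, 0.1742], E[r] = 1.8155, γ^t·E[r] = 0.964839, running G = 9.468809
t=7: π = [0.2592, 0.2886, 0.2781, 0.1741], E[r] = 1.8146, γ^t·E[r] = 0.867928, running G = 10.336738
t=8: π = [0.2593, 0.2885, 0.2782, 0.1741], E[r] = 1.8143, γ^t·E[r] = 0.780977, running G = 11.117714

G = 11.1177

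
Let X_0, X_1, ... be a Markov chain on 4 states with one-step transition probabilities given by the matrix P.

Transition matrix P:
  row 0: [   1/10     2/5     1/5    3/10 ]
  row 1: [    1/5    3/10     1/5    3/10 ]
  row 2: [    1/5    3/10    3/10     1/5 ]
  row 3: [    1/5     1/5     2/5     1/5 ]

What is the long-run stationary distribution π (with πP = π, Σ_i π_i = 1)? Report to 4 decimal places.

Balance equations π_j = Σ_i π_i·P[i][j]:
  π_0 = 1/10·π_0 + 1/5·π_1 + 1/5·π_2 + 1/5·π_3
  π_1 = 2/5·π_0 + 3/10·π_1 + 3/10·π_2 + 1/5·π_3
  π_2 = 1/5·π_0 + 1/5·π_1 + 3/10·π_2 + 2/5·π_3
  normalize: π_0 + π_1 + π_2 + π_3 = 1
Solving the linear system gives exactly π = [2/11, 326/1111, 28/101, 25/101].

π = [0.1818, 0.2934, 0.2772, 0.2475]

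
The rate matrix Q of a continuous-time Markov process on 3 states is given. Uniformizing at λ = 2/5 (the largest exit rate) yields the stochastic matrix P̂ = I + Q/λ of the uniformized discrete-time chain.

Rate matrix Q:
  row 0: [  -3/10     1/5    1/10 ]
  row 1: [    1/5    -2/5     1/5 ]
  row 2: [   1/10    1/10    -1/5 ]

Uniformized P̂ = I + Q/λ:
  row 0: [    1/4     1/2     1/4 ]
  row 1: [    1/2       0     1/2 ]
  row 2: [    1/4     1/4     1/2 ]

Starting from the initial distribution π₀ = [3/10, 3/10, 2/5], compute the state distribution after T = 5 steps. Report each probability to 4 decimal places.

t=0: π = [0.3000, 0.3000, 0.4000]
t=1: π = [0.3250, 0.2500, 0.4250]
t=2: π = [0.3125, 0.2688, 0.4188]
t=3: π = [0.3172, 0.2609, 0.4219]
t=4: π = [0.3152, 0.2641, 0.4207]
t=5: π = [0.3160, 0.2628, 0.4212]

π = [0.3160, 0.2628, 0.4212]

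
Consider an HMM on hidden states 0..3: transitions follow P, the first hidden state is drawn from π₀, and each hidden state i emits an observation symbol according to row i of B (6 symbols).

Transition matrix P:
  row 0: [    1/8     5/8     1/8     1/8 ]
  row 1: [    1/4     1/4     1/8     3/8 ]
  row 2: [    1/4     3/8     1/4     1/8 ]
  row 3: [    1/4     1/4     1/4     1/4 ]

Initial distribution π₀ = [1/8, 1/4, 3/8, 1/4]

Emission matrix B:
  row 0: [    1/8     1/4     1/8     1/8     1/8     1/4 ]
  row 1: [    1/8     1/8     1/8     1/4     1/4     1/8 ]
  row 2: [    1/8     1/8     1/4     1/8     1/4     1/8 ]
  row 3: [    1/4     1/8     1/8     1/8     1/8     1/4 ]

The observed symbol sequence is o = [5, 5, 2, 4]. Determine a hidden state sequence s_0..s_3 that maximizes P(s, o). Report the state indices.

path = [3, 3, 2, 1]

t=0: δ = [3.125e-02, 3.125e-02, 4.688e-02, 6.250e-02]  (obs o_0=5)
t=1: δ = [3.906e-03, 2.441e-03, 1.953e-03, 3.906e-03]  ψ = [3, 0, 3, 3]  (obs o_1=5)
t=2: δ = [1.221e-04, 3.052e-04, 2.441e-04, 1.221e-04]  ψ = [3, 0, 3, 3]  (obs o_2=2)
t=3: δ = [9.537e-06, 2.289e-05, 1.526e-05, 1.431e-05]  ψ = [1, 2, 2, 1]  (obs o_3=4)
backtrack: best end state = 1; path = [3, 3, 2, 1]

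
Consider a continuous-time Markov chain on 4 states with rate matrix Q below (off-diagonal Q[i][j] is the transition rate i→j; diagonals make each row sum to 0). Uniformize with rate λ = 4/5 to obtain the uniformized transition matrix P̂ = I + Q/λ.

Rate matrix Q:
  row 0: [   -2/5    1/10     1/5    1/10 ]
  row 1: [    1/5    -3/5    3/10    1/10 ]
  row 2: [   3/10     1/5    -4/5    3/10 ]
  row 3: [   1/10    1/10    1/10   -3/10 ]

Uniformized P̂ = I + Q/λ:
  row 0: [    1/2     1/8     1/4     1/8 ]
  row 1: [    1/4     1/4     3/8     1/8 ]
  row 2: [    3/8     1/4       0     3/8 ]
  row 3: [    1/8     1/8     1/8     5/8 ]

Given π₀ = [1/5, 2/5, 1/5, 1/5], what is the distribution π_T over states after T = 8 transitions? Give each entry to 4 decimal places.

t=0: π = [0.2000, 0.4000, 0.2000, 0.2000]
t=1: π = [0.3000, 0.2000, 0.2250, 0.2750]
t=2: π = [0.3188, 0.1781, 0.1844, 0.3188]
t=3: π = [0.3129, 0.1703, 0.1863, 0.3305]
t=4: π = [0.3102, 0.1696, 0.1834, 0.3368]
t=5: π = [0.3084, 0.1691, 0.1832, 0.3393]
t=6: π = [0.3076, 0.1690, 0.1829, 0.3404]
t=7: π = [0.3072, 0.1690, 0.1828, 0.3410]
t=8: π = [0.3070, 0.1690, 0.1828, 0.3412]

π = [0.3070, 0.1690, 0.1828, 0.3412]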